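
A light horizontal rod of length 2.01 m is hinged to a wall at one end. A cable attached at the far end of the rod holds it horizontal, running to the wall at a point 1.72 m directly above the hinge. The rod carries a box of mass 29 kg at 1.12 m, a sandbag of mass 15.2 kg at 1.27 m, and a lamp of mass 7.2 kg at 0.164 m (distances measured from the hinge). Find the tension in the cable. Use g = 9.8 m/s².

T ≈ 397 N

Sum moments about the hinge (the unknown hinge reaction has zero arm there).
Box: 29 × 9.8 = 284.2 N down at 1.12 m → arm 1.12 m, τ = 284.2 × 1.12 = 318.3 N·m clockwise.
Sandbag: 15.2 × 9.8 = 149 N down at 1.27 m → arm 1.27 m, τ = 149 × 1.27 = 189.2 N·m clockwise.
Lamp: 7.2 × 9.8 = 70.56 N down at 0.164 m → arm 0.164 m, τ = 70.56 × 0.164 = 11.57 N·m clockwise.
Total clockwise load moment = 519.1 N·m.
The cable tension T acts at 2.01 m; only its component perpendicular to the rod, T sinθ, produces torque. sinθ = h/√(h²+d²) = 1.72/√(1.72²+2.01²) = 0.6502.
For rotational equilibrium, T × 2.01 × 0.6502 = 519.1, so T = 519.1 / 1.307 = 397 N.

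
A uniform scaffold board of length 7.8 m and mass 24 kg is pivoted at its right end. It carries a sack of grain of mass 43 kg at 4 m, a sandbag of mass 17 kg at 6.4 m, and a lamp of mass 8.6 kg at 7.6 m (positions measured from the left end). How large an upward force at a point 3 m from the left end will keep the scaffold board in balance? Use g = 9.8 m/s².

Take moments about the right end.
Beam weight: 24 × 9.8 = 235.2 N down at 3.9 m → arm 3.9 m, τ = 235.2 × 3.9 = 917.3 N·m counterclockwise.
Sack of grain: 43 × 9.8 = 421.4 N down at 4 m → arm 3.8 m, τ = 421.4 × 3.8 = 1601 N·m counterclockwise.
Sandbag: 17 × 9.8 = 166.6 N down at 6.4 m → arm 1.4 m, τ = 166.6 × 1.4 = 233.2 N·m counterclockwise.
Lamp: 8.6 × 9.8 = 84.28 N down at 7.6 m → arm 0.2 m, τ = 84.28 × 0.2 = 16.86 N·m counterclockwise.
Net moment of the loads = 2768 N·m counterclockwise.
The upward force F acts at a point 3 m from the left end, arm 4.8 m, giving F × 4.8 clockwise.
Balancing moments: F × 4.8 = 2768, giving F = 2768 / 4.8 = 577 N.

F ≈ 577 N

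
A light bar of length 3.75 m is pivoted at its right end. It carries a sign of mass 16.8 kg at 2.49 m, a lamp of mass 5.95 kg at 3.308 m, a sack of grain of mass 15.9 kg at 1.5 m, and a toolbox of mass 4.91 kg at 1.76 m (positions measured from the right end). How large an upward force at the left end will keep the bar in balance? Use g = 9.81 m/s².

Take moments about the right end.
Sign: 16.8 × 9.81 = 164.8 N down at 2.49 m → arm 2.49 m, τ = 164.8 × 2.49 = 410.4 N·m counterclockwise.
Lamp: 5.95 × 9.81 = 58.37 N down at 3.308 m → arm 3.308 m, τ = 58.37 × 3.308 = 193.1 N·m counterclockwise.
Sack of grain: 15.9 × 9.81 = 156 N down at 1.5 m → arm 1.5 m, τ = 156 × 1.5 = 234 N·m counterclockwise.
Toolbox: 4.91 × 9.81 = 48.17 N down at 1.76 m → arm 1.76 m, τ = 48.17 × 1.76 = 84.78 N·m counterclockwise.
Net moment of the loads = 922.3 N·m counterclockwise.
The upward force F acts at the left end, arm 3.75 m, giving F × 3.75 clockwise.
Setting net torque to zero: F × 3.75 = 922.3 → F = 922.3 / 3.75 = 246 N.

F ≈ 246 N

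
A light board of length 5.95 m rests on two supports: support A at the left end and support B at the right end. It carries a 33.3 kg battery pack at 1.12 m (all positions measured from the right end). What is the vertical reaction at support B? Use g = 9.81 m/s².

R_B ≈ 265 N

Choose support A as the axis so its reaction then has zero moment arm.
Battery pack: 33.3 × 9.81 = 326.7 N down at 1.12 m → arm 4.83 m, τ = 326.7 × 4.83 = 1578 N·m clockwise.
Net load moment about support A = 1578 N·m clockwise.
Reaction R at support B is upward at 0 m, arm 5.95 m → moment R × 5.95 counterclockwise.
Balancing moments: R × 5.95 = 1578, giving R = 265 N.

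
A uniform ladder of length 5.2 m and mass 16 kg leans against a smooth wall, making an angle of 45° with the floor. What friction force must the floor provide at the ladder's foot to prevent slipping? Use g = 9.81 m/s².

f ≈ 78.5 N

Take moments about the foot of the ladder.
Ladder weight 16×9.81 = 157 N acts at 2.6 m along the ladder; its horizontal arm is 2.6·cos45° = 1.838 m → τ = 288.6 N·m clockwise.
Wall normal N acts horizontally at the top; its moment arm is the height L sinθ = 5.2·sin45° = 3.677 m, counterclockwise.
Setting net torque to zero: N × 3.677 = 288.6 → N = 78.5 N.
ΣFx = 0: friction at the foot balances the wall's push, so f = N_wall = 78.5 N.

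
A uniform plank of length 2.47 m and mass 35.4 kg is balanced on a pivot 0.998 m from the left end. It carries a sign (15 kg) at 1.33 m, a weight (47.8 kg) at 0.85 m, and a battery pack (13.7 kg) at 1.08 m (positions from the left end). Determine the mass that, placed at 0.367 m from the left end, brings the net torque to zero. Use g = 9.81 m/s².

m ≈ 11.8 kg

Taking torques about the pivot (at 0.998 m from the left end):
Beam weight: 35.4 × 9.81 = 347.3 N down at 1.235 m → arm 0.237 m, τ = 347.3 × 0.237 = 82.31 N·m clockwise.
Sign: 15 × 9.81 = 147.2 N down at 1.33 m → arm 0.332 m, τ = 147.2 × 0.332 = 48.87 N·m clockwise.
Weight: 47.8 × 9.81 = 468.9 N down at 0.85 m → arm 0.148 m, τ = 468.9 × 0.148 = 69.4 N·m counterclockwise.
Battery pack: 13.7 × 9.81 = 134.4 N down at 1.08 m → arm 0.082 m, τ = 134.4 × 0.082 = 11.02 N·m clockwise.
Net moment of known loads = 72.8 N·m clockwise.
An unknown mass m at 0.367 m has arm 0.631 m; its moment is m·g·0.631 counterclockwise.
Balancing moments: m × 9.81 × 0.631 = 72.8, giving m = 72.8 / (9.81 × 0.631) = 11.8 kg.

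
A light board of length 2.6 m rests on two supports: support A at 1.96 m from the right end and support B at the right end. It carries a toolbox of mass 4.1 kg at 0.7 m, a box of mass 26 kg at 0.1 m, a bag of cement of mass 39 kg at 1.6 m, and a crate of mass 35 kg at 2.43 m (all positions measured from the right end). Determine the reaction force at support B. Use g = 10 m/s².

R_B ≈ 261 N

Taking torques about support A:
Toolbox: 4.1 × 10 = 41 N down at 0.7 m → arm 1.26 m, τ = 41 × 1.26 = 51.66 N·m clockwise.
Box: 26 × 10 = 260 N down at 0.1 m → arm 1.86 m, τ = 260 × 1.86 = 483.6 N·m clockwise.
Bag of cement: 39 × 10 = 390 N down at 1.6 m → arm 0.36 m, τ = 390 × 0.36 = 140.4 N·m clockwise.
Crate: 35 × 10 = 350 N down at 2.43 m → arm 0.47 m, τ = 350 × 0.47 = 164.5 N·m counterclockwise.
Net load moment about support A = 511.2 N·m clockwise.
Reaction R at support B is upward at 0 m, arm 1.96 m → moment R × 1.96 counterclockwise.
Balancing moments: R × 1.96 = 511.2, giving R = 261 N.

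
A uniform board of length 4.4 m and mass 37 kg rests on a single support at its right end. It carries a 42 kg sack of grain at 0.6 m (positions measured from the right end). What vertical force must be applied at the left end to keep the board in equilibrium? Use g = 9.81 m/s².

Sum moments about the right end (the unknown pivot reaction has zero arm there).
Beam weight: 37 × 9.81 = 363 N down at 2.2 m → arm 2.2 m, τ = 363 × 2.2 = 798.6 N·m counterclockwise.
Sack of grain: 42 × 9.81 = 412 N down at 0.6 m → arm 0.6 m, τ = 412 × 0.6 = 247.2 N·m counterclockwise.
Net moment of the loads = 1046 N·m counterclockwise.
The upward force F acts at the left end, arm 4.4 m, giving F × 4.4 clockwise.
For rotational equilibrium, F × 4.4 = 1046, so F = 1046 / 4.4 = 238 N.

F ≈ 238 N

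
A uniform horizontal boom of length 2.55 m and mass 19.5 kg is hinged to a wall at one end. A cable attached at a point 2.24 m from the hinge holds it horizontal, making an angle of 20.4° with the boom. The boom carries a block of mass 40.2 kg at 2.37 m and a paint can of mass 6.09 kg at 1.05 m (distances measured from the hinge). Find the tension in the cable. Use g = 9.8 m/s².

Sum moments about the hinge (the unknown hinge reaction has zero arm there).
Beam weight: 19.5 × 9.8 = 191.1 N down at 1.275 m → arm 1.275 m, τ = 191.1 × 1.275 = 243.7 N·m clockwise.
Block: 40.2 × 9.8 = 394 N down at 2.37 m → arm 2.37 m, τ = 394 × 2.37 = 933.8 N·m clockwise.
Paint can: 6.09 × 9.8 = 59.68 N down at 1.05 m → arm 1.05 m, τ = 59.68 × 1.05 = 62.66 N·m clockwise.
Total clockwise load moment = 1240 N·m.
The cable tension T acts at 2.24 m; only its component perpendicular to the boom, T sinθ, produces torque. sin 20.4° = 0.3486.
Setting net torque to zero: T × 2.24 × 0.3486 = 1240 → T = 1240 / 0.7809 = 1590 N.

T ≈ 1590 N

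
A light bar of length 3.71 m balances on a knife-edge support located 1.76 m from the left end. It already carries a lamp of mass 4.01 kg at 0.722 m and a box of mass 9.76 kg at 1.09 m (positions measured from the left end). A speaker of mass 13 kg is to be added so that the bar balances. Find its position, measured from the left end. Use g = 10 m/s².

x ≈ 2.58 m from the left end

Take moments about the knife-edge support (at 1.76 m from the left end).
Lamp: 4.01 × 10 = 40.1 N down at 0.722 m → arm 1.038 m, τ = 40.1 × 1.038 = 41.62 N·m counterclockwise.
Box: 9.76 × 10 = 97.6 N down at 1.09 m → arm 0.67 m, τ = 97.6 × 0.67 = 65.39 N·m counterclockwise.
Net moment of existing loads = 107 N·m counterclockwise.
The speaker weighs 13 × 10 = 130 N and must supply an equal clockwise moment, so its lever arm about the knife-edge support is 107 / 130 = 0.823 m.
That puts it at 1.76 + 0.823 = 2.58 m from the left end.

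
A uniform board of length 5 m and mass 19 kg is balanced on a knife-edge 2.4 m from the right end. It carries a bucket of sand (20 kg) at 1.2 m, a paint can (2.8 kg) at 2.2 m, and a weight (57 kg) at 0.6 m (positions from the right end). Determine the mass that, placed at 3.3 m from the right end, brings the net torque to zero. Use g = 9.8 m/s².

About the knife-edge (at 2.4 m from the right end):
Beam weight: 19 × 9.8 = 186.2 N down at 2.5 m → arm 0.1 m, τ = 186.2 × 0.1 = 18.62 N·m counterclockwise.
Bucket of sand: 20 × 9.8 = 196 N down at 1.2 m → arm 1.2 m, τ = 196 × 1.2 = 235.2 N·m clockwise.
Paint can: 2.8 × 9.8 = 27.44 N down at 2.2 m → arm 0.2 m, τ = 27.44 × 0.2 = 5.488 N·m clockwise.
Weight: 57 × 9.8 = 558.6 N down at 0.6 m → arm 1.8 m, τ = 558.6 × 1.8 = 1005 N·m clockwise.
Net moment of known loads = 1227 N·m clockwise.
An unknown mass m at 3.3 m has arm 0.9 m; its moment is m·g·0.9 counterclockwise.
Στ = 0 ⇒ m × 9.8 × 0.9 = 1227 ⇒ m = 1227 / (9.8 × 0.9) = 139 kg.

m ≈ 139 kg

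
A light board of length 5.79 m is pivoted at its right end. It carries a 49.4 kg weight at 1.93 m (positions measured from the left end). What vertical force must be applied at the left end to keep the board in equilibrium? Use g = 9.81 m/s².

F ≈ 323 N

Choose the right end as the axis so the unknown pivot reaction has zero arm there.
Weight: 49.4 × 9.81 = 484.6 N down at 1.93 m → arm 3.86 m, τ = 484.6 × 3.86 = 1871 N·m counterclockwise.
Net moment of the loads = 1871 N·m counterclockwise.
The upward force F acts at the left end, arm 5.79 m, giving F × 5.79 clockwise.
For rotational equilibrium, F × 5.79 = 1871, so F = 1871 / 5.79 = 323 N.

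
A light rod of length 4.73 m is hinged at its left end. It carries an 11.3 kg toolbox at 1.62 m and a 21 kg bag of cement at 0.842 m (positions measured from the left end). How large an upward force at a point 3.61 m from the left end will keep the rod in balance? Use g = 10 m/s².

Take moments about the left end.
Toolbox: 11.3 × 10 = 113 N down at 1.62 m → arm 1.62 m, τ = 113 × 1.62 = 183.1 N·m clockwise.
Bag of cement: 21 × 10 = 210 N down at 0.842 m → arm 0.842 m, τ = 210 × 0.842 = 176.8 N·m clockwise.
Net moment of the loads = 359.9 N·m clockwise.
The upward force F acts at a point 3.61 m from the left end, arm 3.61 m, giving F × 3.61 counterclockwise.
Στ = 0 ⇒ F × 3.61 = 359.9 ⇒ F = 359.9 / 3.61 = 99.7 N.

F ≈ 99.7 N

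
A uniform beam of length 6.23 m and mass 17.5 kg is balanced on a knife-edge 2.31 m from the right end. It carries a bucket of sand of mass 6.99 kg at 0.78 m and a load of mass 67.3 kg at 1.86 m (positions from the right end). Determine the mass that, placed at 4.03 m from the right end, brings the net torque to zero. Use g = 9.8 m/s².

Taking torques about the knife-edge (at 2.31 m from the right end):
Beam weight: 17.5 × 9.8 = 171.5 N down at 3.115 m → arm 0.805 m, τ = 171.5 × 0.805 = 138.1 N·m counterclockwise.
Bucket of sand: 6.99 × 9.8 = 68.5 N down at 0.78 m → arm 1.53 m, τ = 68.5 × 1.53 = 104.8 N·m clockwise.
Load: 67.3 × 9.8 = 659.5 N down at 1.86 m → arm 0.45 m, τ = 659.5 × 0.45 = 296.8 N·m clockwise.
Net moment of known loads = 263.5 N·m clockwise.
An unknown mass m at 4.03 m has arm 1.72 m; its moment is m·g·1.72 counterclockwise.
For rotational equilibrium, m × 9.8 × 1.72 = 263.5, so m = 263.5 / (9.8 × 1.72) = 15.6 kg.

m ≈ 15.6 kg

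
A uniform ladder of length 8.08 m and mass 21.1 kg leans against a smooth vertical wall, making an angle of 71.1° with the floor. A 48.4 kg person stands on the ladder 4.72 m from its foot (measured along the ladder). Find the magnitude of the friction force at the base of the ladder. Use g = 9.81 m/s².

f ≈ 130 N

Sum moments about the foot of the ladder (the floor normal and friction both act there and drop out).
Ladder weight 21.1×9.81 = 207 N acts at 4.04 m along the ladder; its horizontal arm is 4.04·cos71.1° = 1.309 m → τ = 271 N·m clockwise.
Person: 48.4×9.81 = 474.8 N at 4.72 m → arm 1.529 m → τ = 726 N·m clockwise.
Wall normal N acts horizontally at the top; its moment arm is the height L sinθ = 8.08·sin71.1° = 7.644 m, counterclockwise.
Στ = 0 ⇒ N × 7.644 = 997 ⇒ N = 130 N.
ΣFx = 0: friction at the foot balances the wall's push, so f = N_wall = 130 N.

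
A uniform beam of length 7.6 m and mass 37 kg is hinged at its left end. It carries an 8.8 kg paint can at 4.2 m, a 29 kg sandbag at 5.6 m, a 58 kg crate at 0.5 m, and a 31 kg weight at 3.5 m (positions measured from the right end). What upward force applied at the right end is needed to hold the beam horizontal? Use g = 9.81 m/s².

Choose the left end as the axis so the unknown pivot reaction has zero arm there.
Beam weight: 37 × 9.81 = 363 N down at 3.8 m → arm 3.8 m, τ = 363 × 3.8 = 1379 N·m clockwise.
Paint can: 8.8 × 9.81 = 86.33 N down at 4.2 m → arm 3.4 m, τ = 86.33 × 3.4 = 293.5 N·m clockwise.
Sandbag: 29 × 9.81 = 284.5 N down at 5.6 m → arm 2 m, τ = 284.5 × 2 = 569 N·m clockwise.
Crate: 58 × 9.81 = 569 N down at 0.5 m → arm 7.1 m, τ = 569 × 7.1 = 4040 N·m clockwise.
Weight: 31 × 9.81 = 304.1 N down at 3.5 m → arm 4.1 m, τ = 304.1 × 4.1 = 1247 N·m clockwise.
Net moment of the loads = 7528 N·m clockwise.
The upward force F acts at the right end, arm 7.6 m, giving F × 7.6 counterclockwise.
For rotational equilibrium, F × 7.6 = 7528, so F = 7528 / 7.6 = 991 N.

F ≈ 991 N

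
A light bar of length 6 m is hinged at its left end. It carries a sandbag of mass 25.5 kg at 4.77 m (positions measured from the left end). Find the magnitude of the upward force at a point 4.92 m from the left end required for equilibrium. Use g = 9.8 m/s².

Sum moments about the left end (the unknown pivot reaction has zero arm there).
Sandbag: 25.5 × 9.8 = 249.9 N down at 4.77 m → arm 4.77 m, τ = 249.9 × 4.77 = 1192 N·m clockwise.
Net moment of the loads = 1192 N·m clockwise.
The upward force F acts at a point 4.92 m from the left end, arm 4.92 m, giving F × 4.92 counterclockwise.
For rotational equilibrium, F × 4.92 = 1192, so F = 1192 / 4.92 = 242 N.

F ≈ 242 N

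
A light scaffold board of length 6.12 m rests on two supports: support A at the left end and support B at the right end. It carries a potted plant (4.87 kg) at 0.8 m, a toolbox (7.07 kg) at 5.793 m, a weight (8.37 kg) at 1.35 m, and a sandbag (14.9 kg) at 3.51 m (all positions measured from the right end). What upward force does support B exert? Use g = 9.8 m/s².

R_B ≈ 171 N

Sum moments about support A (its reaction then has zero moment arm).
Potted plant: 4.87 × 9.8 = 47.73 N down at 0.8 m → arm 5.32 m, τ = 47.73 × 5.32 = 253.9 N·m clockwise.
Toolbox: 7.07 × 9.8 = 69.29 N down at 5.793 m → arm 0.327 m, τ = 69.29 × 0.327 = 22.66 N·m clockwise.
Weight: 8.37 × 9.8 = 82.03 N down at 1.35 m → arm 4.77 m, τ = 82.03 × 4.77 = 391.3 N·m clockwise.
Sandbag: 14.9 × 9.8 = 146 N down at 3.51 m → arm 2.61 m, τ = 146 × 2.61 = 381.1 N·m clockwise.
Net load moment about support A = 1049 N·m clockwise.
Reaction R at support B is upward at 0 m, arm 6.12 m → moment R × 6.12 counterclockwise.
Setting net torque to zero: R × 6.12 = 1049 → R = 171 N.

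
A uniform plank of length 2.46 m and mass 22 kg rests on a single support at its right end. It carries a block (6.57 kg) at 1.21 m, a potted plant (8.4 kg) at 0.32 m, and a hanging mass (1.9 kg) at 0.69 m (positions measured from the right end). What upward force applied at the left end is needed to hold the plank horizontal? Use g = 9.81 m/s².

Choose the right end as the axis so the unknown pivot reaction has zero arm there.
Beam weight: 22 × 9.81 = 215.8 N down at 1.23 m → arm 1.23 m, τ = 215.8 × 1.23 = 265.4 N·m counterclockwise.
Block: 6.57 × 9.81 = 64.45 N down at 1.21 m → arm 1.21 m, τ = 64.45 × 1.21 = 77.98 N·m counterclockwise.
Potted plant: 8.4 × 9.81 = 82.4 N down at 0.32 m → arm 0.32 m, τ = 82.4 × 0.32 = 26.37 N·m counterclockwise.
Hanging mass: 1.9 × 9.81 = 18.64 N down at 0.69 m → arm 0.69 m, τ = 18.64 × 0.69 = 12.86 N·m counterclockwise.
Net moment of the loads = 382.6 N·m counterclockwise.
The upward force F acts at the left end, arm 2.46 m, giving F × 2.46 clockwise.
For rotational equilibrium, F × 2.46 = 382.6, so F = 382.6 / 2.46 = 156 N.

F ≈ 156 N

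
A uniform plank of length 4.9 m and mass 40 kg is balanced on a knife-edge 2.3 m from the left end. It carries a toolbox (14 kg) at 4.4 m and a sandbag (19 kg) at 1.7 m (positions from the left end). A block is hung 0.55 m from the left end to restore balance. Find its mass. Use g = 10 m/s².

m ≈ 13.7 kg

Taking torques about the knife-edge (at 2.3 m from the left end):
Beam weight: 40 × 10 = 400 N down at 2.45 m → arm 0.15 m, τ = 400 × 0.15 = 60 N·m clockwise.
Toolbox: 14 × 10 = 140 N down at 4.4 m → arm 2.1 m, τ = 140 × 2.1 = 294 N·m clockwise.
Sandbag: 19 × 10 = 190 N down at 1.7 m → arm 0.6 m, τ = 190 × 0.6 = 114 N·m counterclockwise.
Net moment of known loads = 240 N·m clockwise.
An unknown mass m at 0.55 m has arm 1.75 m; its moment is m·g·1.75 counterclockwise.
Στ = 0 ⇒ m × 10 × 1.75 = 240 ⇒ m = 240 / (10 × 1.75) = 13.7 kg.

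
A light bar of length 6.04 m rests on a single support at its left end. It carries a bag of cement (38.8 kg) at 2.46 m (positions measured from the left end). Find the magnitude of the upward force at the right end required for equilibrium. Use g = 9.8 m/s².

Sum moments about the left end (the unknown pivot reaction has zero arm there).
Bag of cement: 38.8 × 9.8 = 380.2 N down at 2.46 m → arm 2.46 m, τ = 380.2 × 2.46 = 935.3 N·m clockwise.
Net moment of the loads = 935.3 N·m clockwise.
The upward force F acts at the right end, arm 6.04 m, giving F × 6.04 counterclockwise.
Στ = 0 ⇒ F × 6.04 = 935.3 ⇒ F = 935.3 / 6.04 = 155 N.

F ≈ 155 N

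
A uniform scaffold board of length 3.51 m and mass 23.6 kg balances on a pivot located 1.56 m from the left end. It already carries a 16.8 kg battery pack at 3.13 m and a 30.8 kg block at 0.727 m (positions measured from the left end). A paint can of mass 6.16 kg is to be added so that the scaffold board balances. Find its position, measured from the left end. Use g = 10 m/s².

Taking torques about the pivot (at 1.56 m from the left end):
Beam weight: 23.6 × 10 = 236 N down at 1.755 m → arm 0.195 m, τ = 236 × 0.195 = 46.02 N·m clockwise.
Battery pack: 16.8 × 10 = 168 N down at 3.13 m → arm 1.57 m, τ = 168 × 1.57 = 263.8 N·m clockwise.
Block: 30.8 × 10 = 308 N down at 0.727 m → arm 0.833 m, τ = 308 × 0.833 = 256.6 N·m counterclockwise.
Net moment of existing loads = 53.22 N·m clockwise.
The paint can weighs 6.16 × 10 = 61.6 N and must supply an equal counterclockwise moment, so its lever arm about the pivot is 53.22 / 61.6 = 0.864 m.
That puts it at 1.56 − 0.864 = 0.696 m from the left end.

x ≈ 0.696 m from the left end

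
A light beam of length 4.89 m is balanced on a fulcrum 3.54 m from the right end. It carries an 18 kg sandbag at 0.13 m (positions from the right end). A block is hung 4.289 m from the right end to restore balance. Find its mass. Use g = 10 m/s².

Sum moments about the fulcrum (at 3.54 m from the right end) (the support reaction has zero arm there).
Sandbag: 18 × 10 = 180 N down at 0.13 m → arm 3.41 m, τ = 180 × 3.41 = 613.8 N·m clockwise.
Net moment of known loads = 613.8 N·m clockwise.
An unknown mass m at 4.289 m has arm 0.749 m; its moment is m·g·0.749 counterclockwise.
For rotational equilibrium, m × 10 × 0.749 = 613.8, so m = 613.8 / (10 × 0.749) = 81.9 kg.

m ≈ 81.9 kg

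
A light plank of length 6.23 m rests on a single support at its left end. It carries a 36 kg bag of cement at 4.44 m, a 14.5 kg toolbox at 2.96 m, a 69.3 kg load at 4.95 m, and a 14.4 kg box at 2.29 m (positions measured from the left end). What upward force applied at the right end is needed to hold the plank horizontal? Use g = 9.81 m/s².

Take moments about the left end.
Bag of cement: 36 × 9.81 = 353.2 N down at 4.44 m → arm 4.44 m, τ = 353.2 × 4.44 = 1568 N·m clockwise.
Toolbox: 14.5 × 9.81 = 142.2 N down at 2.96 m → arm 2.96 m, τ = 142.2 × 2.96 = 420.9 N·m clockwise.
Load: 69.3 × 9.81 = 679.8 N down at 4.95 m → arm 4.95 m, τ = 679.8 × 4.95 = 3365 N·m clockwise.
Box: 14.4 × 9.81 = 141.3 N down at 2.29 m → arm 2.29 m, τ = 141.3 × 2.29 = 323.6 N·m clockwise.
Net moment of the loads = 5678 N·m clockwise.
The upward force F acts at the right end, arm 6.23 m, giving F × 6.23 counterclockwise.
Στ = 0 ⇒ F × 6.23 = 5678 ⇒ F = 5678 / 6.23 = 911 N.

F ≈ 911 N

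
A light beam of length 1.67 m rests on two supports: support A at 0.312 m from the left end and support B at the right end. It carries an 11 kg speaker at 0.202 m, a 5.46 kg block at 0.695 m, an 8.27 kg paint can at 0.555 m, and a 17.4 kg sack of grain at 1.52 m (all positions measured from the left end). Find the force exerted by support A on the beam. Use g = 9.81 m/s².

Taking torques about support B:
Speaker: 11 × 9.81 = 107.9 N down at 0.202 m → arm 1.468 m, τ = 107.9 × 1.468 = 158.4 N·m counterclockwise.
Block: 5.46 × 9.81 = 53.56 N down at 0.695 m → arm 0.975 m, τ = 53.56 × 0.975 = 52.22 N·m counterclockwise.
Paint can: 8.27 × 9.81 = 81.13 N down at 0.555 m → arm 1.115 m, τ = 81.13 × 1.115 = 90.46 N·m counterclockwise.
Sack of grain: 17.4 × 9.81 = 170.7 N down at 1.52 m → arm 0.15 m, τ = 170.7 × 0.15 = 25.6 N·m counterclockwise.
Net load moment about support B = 326.7 N·m counterclockwise.
Reaction R at support A is upward at 0.312 m, arm 1.358 m → moment R × 1.358 clockwise.
Balancing moments: R × 1.358 = 326.7, giving R = 241 N.

R_A ≈ 241 N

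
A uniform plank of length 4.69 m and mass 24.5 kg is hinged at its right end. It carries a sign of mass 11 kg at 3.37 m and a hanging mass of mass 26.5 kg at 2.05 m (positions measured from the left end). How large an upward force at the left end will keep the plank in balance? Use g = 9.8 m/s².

F ≈ 297 N

Choose the right end as the axis so the unknown pivot reaction has zero arm there.
Beam weight: 24.5 × 9.8 = 240.1 N down at 2.345 m → arm 2.345 m, τ = 240.1 × 2.345 = 563 N·m counterclockwise.
Sign: 11 × 9.8 = 107.8 N down at 3.37 m → arm 1.32 m, τ = 107.8 × 1.32 = 142.3 N·m counterclockwise.
Hanging mass: 26.5 × 9.8 = 259.7 N down at 2.05 m → arm 2.64 m, τ = 259.7 × 2.64 = 685.6 N·m counterclockwise.
Net moment of the loads = 1391 N·m counterclockwise.
The upward force F acts at the left end, arm 4.69 m, giving F × 4.69 clockwise.
For rotational equilibrium, F × 4.69 = 1391, so F = 1391 / 4.69 = 297 N.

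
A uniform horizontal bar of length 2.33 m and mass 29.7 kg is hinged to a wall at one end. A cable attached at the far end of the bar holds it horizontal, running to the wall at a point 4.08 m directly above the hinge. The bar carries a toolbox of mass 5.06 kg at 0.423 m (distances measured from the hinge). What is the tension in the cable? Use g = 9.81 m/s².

Sum moments about the hinge (the unknown hinge reaction has zero arm there).
Beam weight: 29.7 × 9.81 = 291.4 N down at 1.165 m → arm 1.165 m, τ = 291.4 × 1.165 = 339.5 N·m clockwise.
Toolbox: 5.06 × 9.81 = 49.64 N down at 0.423 m → arm 0.423 m, τ = 49.64 × 0.423 = 21 N·m clockwise.
Total clockwise load moment = 360.5 N·m.
The cable tension T acts at 2.33 m; only its component perpendicular to the bar, T sinθ, produces torque. sinθ = h/√(h²+d²) = 4.08/√(4.08²+2.33²) = 0.8684.
Balancing moments: T × 2.33 × 0.8684 = 360.5, giving T = 360.5 / 2.023 = 178 N.

T ≈ 178 N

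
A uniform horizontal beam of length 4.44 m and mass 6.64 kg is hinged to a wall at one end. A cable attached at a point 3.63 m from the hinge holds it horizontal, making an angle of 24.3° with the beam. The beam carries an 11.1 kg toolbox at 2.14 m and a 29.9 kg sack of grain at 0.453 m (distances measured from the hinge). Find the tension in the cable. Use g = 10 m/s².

T ≈ 348 N

Taking torques about the hinge:
Beam weight: 6.64 × 10 = 66.4 N down at 2.22 m → arm 2.22 m, τ = 66.4 × 2.22 = 147.4 N·m clockwise.
Toolbox: 11.1 × 10 = 111 N down at 2.14 m → arm 2.14 m, τ = 111 × 2.14 = 237.5 N·m clockwise.
Sack of grain: 29.9 × 10 = 299 N down at 0.453 m → arm 0.453 m, τ = 299 × 0.453 = 135.4 N·m clockwise.
Total clockwise load moment = 520.3 N·m.
The cable tension T acts at 3.63 m; only its component perpendicular to the beam, T sinθ, produces torque. sin 24.3° = 0.4115.
Setting net torque to zero: T × 3.63 × 0.4115 = 520.3 → T = 520.3 / 1.494 = 348 N.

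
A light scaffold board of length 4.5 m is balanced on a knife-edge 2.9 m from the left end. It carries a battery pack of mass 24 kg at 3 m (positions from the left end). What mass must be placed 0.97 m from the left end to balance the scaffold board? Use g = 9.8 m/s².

About the knife-edge (at 2.9 m from the left end):
Battery pack: 24 × 9.8 = 235.2 N down at 3 m → arm 0.1 m, τ = 235.2 × 0.1 = 23.52 N·m clockwise.
Net moment of known loads = 23.52 N·m clockwise.
An unknown mass m at 0.97 m has arm 1.93 m; its moment is m·g·1.93 counterclockwise.
Balancing moments: m × 9.8 × 1.93 = 23.52, giving m = 23.52 / (9.8 × 1.93) = 1.24 kg.

m ≈ 1.24 kg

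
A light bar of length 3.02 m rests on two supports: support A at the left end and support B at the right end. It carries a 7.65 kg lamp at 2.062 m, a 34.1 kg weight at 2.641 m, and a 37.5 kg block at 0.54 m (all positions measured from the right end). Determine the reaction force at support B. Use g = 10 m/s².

Taking torques about support A:
Lamp: 7.65 × 10 = 76.5 N down at 2.062 m → arm 0.958 m, τ = 76.5 × 0.958 = 73.29 N·m clockwise.
Weight: 34.1 × 10 = 341 N down at 2.641 m → arm 0.379 m, τ = 341 × 0.379 = 129.2 N·m clockwise.
Block: 37.5 × 10 = 375 N down at 0.54 m → arm 2.48 m, τ = 375 × 2.48 = 930 N·m clockwise.
Net load moment about support A = 1132 N·m clockwise.
Reaction R at support B is upward at 0 m, arm 3.02 m → moment R × 3.02 counterclockwise.
Setting net torque to zero: R × 3.02 = 1132 → R = 375 N.

R_B ≈ 375 N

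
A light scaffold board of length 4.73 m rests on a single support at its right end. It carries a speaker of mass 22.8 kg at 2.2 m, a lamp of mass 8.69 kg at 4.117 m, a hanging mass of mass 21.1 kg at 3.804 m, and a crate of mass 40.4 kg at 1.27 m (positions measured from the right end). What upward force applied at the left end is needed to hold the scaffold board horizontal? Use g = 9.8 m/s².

Sum moments about the right end (the unknown pivot reaction has zero arm there).
Speaker: 22.8 × 9.8 = 223.4 N down at 2.2 m → arm 2.2 m, τ = 223.4 × 2.2 = 491.5 N·m counterclockwise.
Lamp: 8.69 × 9.8 = 85.16 N down at 4.117 m → arm 4.117 m, τ = 85.16 × 4.117 = 350.6 N·m counterclockwise.
Hanging mass: 21.1 × 9.8 = 206.8 N down at 3.804 m → arm 3.804 m, τ = 206.8 × 3.804 = 786.7 N·m counterclockwise.
Crate: 40.4 × 9.8 = 395.9 N down at 1.27 m → arm 1.27 m, τ = 395.9 × 1.27 = 502.8 N·m counterclockwise.
Net moment of the loads = 2132 N·m counterclockwise.
The upward force F acts at the left end, arm 4.73 m, giving F × 4.73 clockwise.
Setting net torque to zero: F × 4.73 = 2132 → F = 2132 / 4.73 = 451 N.

F ≈ 451 N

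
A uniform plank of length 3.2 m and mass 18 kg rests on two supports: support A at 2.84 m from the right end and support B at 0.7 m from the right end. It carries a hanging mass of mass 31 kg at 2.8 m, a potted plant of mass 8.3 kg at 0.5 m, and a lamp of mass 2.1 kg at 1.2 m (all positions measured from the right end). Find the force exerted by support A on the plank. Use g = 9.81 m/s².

R_A ≈ 370 N

Take moments about support B.
Beam weight: 18 × 9.81 = 176.6 N down at 1.6 m → arm 0.9 m, τ = 176.6 × 0.9 = 158.9 N·m counterclockwise.
Hanging mass: 31 × 9.81 = 304.1 N down at 2.8 m → arm 2.1 m, τ = 304.1 × 2.1 = 638.6 N·m counterclockwise.
Potted plant: 8.3 × 9.81 = 81.42 N down at 0.5 m → arm 0.2 m, τ = 81.42 × 0.2 = 16.28 N·m clockwise.
Lamp: 2.1 × 9.81 = 20.6 N down at 1.2 m → arm 0.5 m, τ = 20.6 × 0.5 = 10.3 N·m counterclockwise.
Net load moment about support B = 791.5 N·m counterclockwise.
Reaction R at support A is upward at 2.84 m, arm 2.14 m → moment R × 2.14 clockwise.
Balancing moments: R × 2.14 = 791.5, giving R = 370 N.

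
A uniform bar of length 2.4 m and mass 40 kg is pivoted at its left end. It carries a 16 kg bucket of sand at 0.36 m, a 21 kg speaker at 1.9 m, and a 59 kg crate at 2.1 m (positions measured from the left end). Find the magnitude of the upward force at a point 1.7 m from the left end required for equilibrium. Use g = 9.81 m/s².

F ≈ 1260 N

Taking torques about the left end:
Beam weight: 40 × 9.81 = 392.4 N down at 1.2 m → arm 1.2 m, τ = 392.4 × 1.2 = 470.9 N·m clockwise.
Bucket of sand: 16 × 9.81 = 157 N down at 0.36 m → arm 0.36 m, τ = 157 × 0.36 = 56.52 N·m clockwise.
Speaker: 21 × 9.81 = 206 N down at 1.9 m → arm 1.9 m, τ = 206 × 1.9 = 391.4 N·m clockwise.
Crate: 59 × 9.81 = 578.8 N down at 2.1 m → arm 2.1 m, τ = 578.8 × 2.1 = 1215 N·m clockwise.
Net moment of the loads = 2134 N·m clockwise.
The upward force F acts at a point 1.7 m from the left end, arm 1.7 m, giving F × 1.7 counterclockwise.
Στ = 0 ⇒ F × 1.7 = 2134 ⇒ F = 2134 / 1.7 = 1260 N.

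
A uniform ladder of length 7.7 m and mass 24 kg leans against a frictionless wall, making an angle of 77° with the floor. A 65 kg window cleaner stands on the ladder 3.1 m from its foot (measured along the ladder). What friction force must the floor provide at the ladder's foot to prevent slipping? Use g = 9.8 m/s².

Taking torques about the foot of the ladder:
Ladder weight 24×9.8 = 235.2 N acts at 3.85 m along the ladder; its horizontal arm is 3.85·cos77° = 0.8661 m → τ = 203.7 N·m clockwise.
Window cleaner: 65×9.8 = 637 N at 3.1 m → arm 0.6973 m → τ = 444.2 N·m clockwise.
Wall normal N acts horizontally at the top; its moment arm is the height L sinθ = 7.7·sin77° = 7.503 m, counterclockwise.
Setting net torque to zero: N × 7.503 = 647.9 → N = 86.4 N.
ΣFx = 0: friction at the foot balances the wall's push, so f = N_wall = 86.4 N.

f ≈ 86.4 N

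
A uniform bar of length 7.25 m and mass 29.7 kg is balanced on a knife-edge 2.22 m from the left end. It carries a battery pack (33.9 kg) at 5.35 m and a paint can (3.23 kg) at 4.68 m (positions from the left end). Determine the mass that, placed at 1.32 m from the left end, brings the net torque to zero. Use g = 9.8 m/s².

Choose the knife-edge (at 2.22 m from the left end) as the axis so the support reaction has zero arm there.
Beam weight: 29.7 × 9.8 = 291.1 N down at 3.625 m → arm 1.405 m, τ = 291.1 × 1.405 = 409 N·m clockwise.
Battery pack: 33.9 × 9.8 = 332.2 N down at 5.35 m → arm 3.13 m, τ = 332.2 × 3.13 = 1040 N·m clockwise.
Paint can: 3.23 × 9.8 = 31.65 N down at 4.68 m → arm 2.46 m, τ = 31.65 × 2.46 = 77.86 N·m clockwise.
Net moment of known loads = 1527 N·m clockwise.
An unknown mass m at 1.32 m has arm 0.9 m; its moment is m·g·0.9 counterclockwise.
For rotational equilibrium, m × 9.8 × 0.9 = 1527, so m = 1527 / (9.8 × 0.9) = 173 kg.

m ≈ 173 kg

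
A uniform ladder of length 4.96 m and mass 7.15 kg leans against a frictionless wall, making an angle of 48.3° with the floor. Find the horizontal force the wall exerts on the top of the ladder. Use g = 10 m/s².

Sum moments about the foot of the ladder (the floor normal and friction both act there and drop out).
Ladder weight 7.15×10 = 71.5 N acts at 2.48 m along the ladder; its horizontal arm is 2.48·cos48.3° = 1.65 m → τ = 118 N·m clockwise.
Wall normal N acts horizontally at the top; its moment arm is the height L sinθ = 4.96·sin48.3° = 3.703 m, counterclockwise.
For rotational equilibrium, N × 3.703 = 118, so N = 31.9 N.

N_wall ≈ 31.9 N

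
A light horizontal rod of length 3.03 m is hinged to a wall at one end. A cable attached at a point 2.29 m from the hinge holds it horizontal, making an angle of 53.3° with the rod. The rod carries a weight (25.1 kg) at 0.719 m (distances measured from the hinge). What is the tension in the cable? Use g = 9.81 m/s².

T ≈ 96.4 N

Sum moments about the hinge (the unknown hinge reaction has zero arm there).
Weight: 25.1 × 9.81 = 246.2 N down at 0.719 m → arm 0.719 m, τ = 246.2 × 0.719 = 177 N·m clockwise.
Total clockwise load moment = 177 N·m.
The cable tension T acts at 2.29 m; only its component perpendicular to the rod, T sinθ, produces torque. sin 53.3° = 0.8018.
For rotational equilibrium, T × 2.29 × 0.8018 = 177, so T = 177 / 1.836 = 96.4 N.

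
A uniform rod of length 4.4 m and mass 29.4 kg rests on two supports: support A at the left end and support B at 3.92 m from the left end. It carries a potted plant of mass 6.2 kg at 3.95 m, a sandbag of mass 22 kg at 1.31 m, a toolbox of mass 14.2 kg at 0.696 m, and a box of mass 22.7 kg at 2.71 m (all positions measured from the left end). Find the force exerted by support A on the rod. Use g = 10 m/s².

R_A ≈ 462 N

Choose support B as the axis so its reaction then has zero moment arm.
Beam weight: 29.4 × 10 = 294 N down at 2.2 m → arm 1.72 m, τ = 294 × 1.72 = 505.7 N·m counterclockwise.
Potted plant: 6.2 × 10 = 62 N down at 3.95 m → arm 0.03 m, τ = 62 × 0.03 = 1.86 N·m clockwise.
Sandbag: 22 × 10 = 220 N down at 1.31 m → arm 2.61 m, τ = 220 × 2.61 = 574.2 N·m counterclockwise.
Toolbox: 14.2 × 10 = 142 N down at 0.696 m → arm 3.224 m, τ = 142 × 3.224 = 457.8 N·m counterclockwise.
Box: 22.7 × 10 = 227 N down at 2.71 m → arm 1.21 m, τ = 227 × 1.21 = 274.7 N·m counterclockwise.
Net load moment about support B = 1811 N·m counterclockwise.
Reaction R at support A is upward at 0 m, arm 3.92 m → moment R × 3.92 clockwise.
For rotational equilibrium, R × 3.92 = 1811, so R = 462 N.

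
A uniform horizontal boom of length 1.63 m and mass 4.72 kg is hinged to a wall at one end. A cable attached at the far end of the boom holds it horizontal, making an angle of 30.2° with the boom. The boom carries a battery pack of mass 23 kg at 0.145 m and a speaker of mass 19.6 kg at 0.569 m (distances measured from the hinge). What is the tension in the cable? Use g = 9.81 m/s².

Take moments about the hinge.
Beam weight: 4.72 × 9.81 = 46.3 N down at 0.815 m → arm 0.815 m, τ = 46.3 × 0.815 = 37.73 N·m clockwise.
Battery pack: 23 × 9.81 = 225.6 N down at 0.145 m → arm 0.145 m, τ = 225.6 × 0.145 = 32.71 N·m clockwise.
Speaker: 19.6 × 9.81 = 192.3 N down at 0.569 m → arm 0.569 m, τ = 192.3 × 0.569 = 109.4 N·m clockwise.
Total clockwise load moment = 179.8 N·m.
The cable tension T acts at 1.63 m; only its component perpendicular to the boom, T sinθ, produces torque. sin 30.2° = 0.503.
Στ = 0 ⇒ T × 1.63 × 0.503 = 179.8 ⇒ T = 179.8 / 0.8199 = 219 N.

T ≈ 219 N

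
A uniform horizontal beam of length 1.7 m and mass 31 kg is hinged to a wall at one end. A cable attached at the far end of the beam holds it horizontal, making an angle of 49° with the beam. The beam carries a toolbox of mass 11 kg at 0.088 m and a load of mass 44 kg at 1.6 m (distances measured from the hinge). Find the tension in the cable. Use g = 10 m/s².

T ≈ 762 N

Sum moments about the hinge (the unknown hinge reaction has zero arm there).
Beam weight: 31 × 10 = 310 N down at 0.85 m → arm 0.85 m, τ = 310 × 0.85 = 263.5 N·m clockwise.
Toolbox: 11 × 10 = 110 N down at 0.088 m → arm 0.088 m, τ = 110 × 0.088 = 9.68 N·m clockwise.
Load: 44 × 10 = 440 N down at 1.6 m → arm 1.6 m, τ = 440 × 1.6 = 704 N·m clockwise.
Total clockwise load moment = 977.2 N·m.
The cable tension T acts at 1.7 m; only its component perpendicular to the beam, T sinθ, produces torque. sin 49° = 0.7547.
Balancing moments: T × 1.7 × 0.7547 = 977.2, giving T = 977.2 / 1.283 = 762 N.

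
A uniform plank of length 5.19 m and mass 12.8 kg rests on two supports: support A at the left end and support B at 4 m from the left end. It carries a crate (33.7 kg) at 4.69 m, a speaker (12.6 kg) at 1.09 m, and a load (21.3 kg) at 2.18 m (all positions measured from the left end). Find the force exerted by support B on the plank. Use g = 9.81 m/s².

R_B ≈ 617 N

Sum moments about support A (its reaction then has zero moment arm).
Beam weight: 12.8 × 9.81 = 125.6 N down at 2.595 m → arm 2.595 m, τ = 125.6 × 2.595 = 325.9 N·m clockwise.
Crate: 33.7 × 9.81 = 330.6 N down at 4.69 m → arm 4.69 m, τ = 330.6 × 4.69 = 1551 N·m clockwise.
Speaker: 12.6 × 9.81 = 123.6 N down at 1.09 m → arm 1.09 m, τ = 123.6 × 1.09 = 134.7 N·m clockwise.
Load: 21.3 × 9.81 = 209 N down at 2.18 m → arm 2.18 m, τ = 209 × 2.18 = 455.6 N·m clockwise.
Net load moment about support A = 2467 N·m clockwise.
Reaction R at support B is upward at 4 m, arm 4 m → moment R × 4 counterclockwise.
Balancing moments: R × 4 = 2467, giving R = 617 N.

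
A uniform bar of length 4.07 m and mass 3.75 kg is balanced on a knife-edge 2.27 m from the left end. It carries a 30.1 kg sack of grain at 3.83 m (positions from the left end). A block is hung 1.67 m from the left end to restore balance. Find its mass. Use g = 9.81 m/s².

m ≈ 76.8 kg

Taking torques about the knife-edge (at 2.27 m from the left end):
Beam weight: 3.75 × 9.81 = 36.79 N down at 2.035 m → arm 0.235 m, τ = 36.79 × 0.235 = 8.646 N·m counterclockwise.
Sack of grain: 30.1 × 9.81 = 295.3 N down at 3.83 m → arm 1.56 m, τ = 295.3 × 1.56 = 460.7 N·m clockwise.
Net moment of known loads = 452.1 N·m clockwise.
An unknown mass m at 1.67 m has arm 0.6 m; its moment is m·g·0.6 counterclockwise.
For rotational equilibrium, m × 9.81 × 0.6 = 452.1, so m = 452.1 / (9.81 × 0.6) = 76.8 kg.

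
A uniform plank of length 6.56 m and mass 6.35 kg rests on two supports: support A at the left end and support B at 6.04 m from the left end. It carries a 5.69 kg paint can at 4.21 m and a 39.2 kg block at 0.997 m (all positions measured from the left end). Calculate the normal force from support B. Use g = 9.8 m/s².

R_B ≈ 136 N

Take moments about support A.
Beam weight: 6.35 × 9.8 = 62.23 N down at 3.28 m → arm 3.28 m, τ = 62.23 × 3.28 = 204.1 N·m clockwise.
Paint can: 5.69 × 9.8 = 55.76 N down at 4.21 m → arm 4.21 m, τ = 55.76 × 4.21 = 234.7 N·m clockwise.
Block: 39.2 × 9.8 = 384.2 N down at 0.997 m → arm 0.997 m, τ = 384.2 × 0.997 = 383 N·m clockwise.
Net load moment about support A = 821.8 N·m clockwise.
Reaction R at support B is upward at 6.04 m, arm 6.04 m → moment R × 6.04 counterclockwise.
Setting net torque to zero: R × 6.04 = 821.8 → R = 136 N.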